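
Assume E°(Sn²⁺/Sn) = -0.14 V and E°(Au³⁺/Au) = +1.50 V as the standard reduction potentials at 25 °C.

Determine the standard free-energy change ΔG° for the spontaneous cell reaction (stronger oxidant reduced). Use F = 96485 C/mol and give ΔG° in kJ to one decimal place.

Au³⁺/Au (E° = +1.50 V) is the cathode; Sn²⁺/Sn (E° = -0.14 V) is the anode, so E°cell = +1.64 V.
Balancing electrons gives n = 6 (lcm of 3 and 2).
ΔG° = −nFE° = −(6)(96485)(+1.64) = -949,412 J = -949.4 kJ.

-949.4 kJ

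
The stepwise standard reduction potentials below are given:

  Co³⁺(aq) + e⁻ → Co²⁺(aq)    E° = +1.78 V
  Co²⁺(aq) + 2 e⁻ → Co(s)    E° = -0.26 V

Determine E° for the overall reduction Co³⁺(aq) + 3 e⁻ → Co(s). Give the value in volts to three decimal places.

+0.420 V

Adding the free-energy changes (−nFE°) of the two steps gives −n₃FE°₃ = −n₁FE°₁ − n₂FE°₂.
E°₃ = (1×+1.78 + 2×-0.26) / 3 = (+1.260) / 3 = +0.420 V.
E° values themselves are not directly additive — weighting by electron count is essential.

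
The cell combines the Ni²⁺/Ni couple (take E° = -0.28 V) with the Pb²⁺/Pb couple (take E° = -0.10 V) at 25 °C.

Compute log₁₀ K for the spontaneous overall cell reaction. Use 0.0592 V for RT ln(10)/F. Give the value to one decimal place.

Cathode: Pb²⁺/Pb; anode: Ni²⁺/Ni. E°cell = +0.18 V, n = 2.
log K = nE°cell / 0.0592 = (2)(+0.18) / 0.0592 = 6.1.

6.1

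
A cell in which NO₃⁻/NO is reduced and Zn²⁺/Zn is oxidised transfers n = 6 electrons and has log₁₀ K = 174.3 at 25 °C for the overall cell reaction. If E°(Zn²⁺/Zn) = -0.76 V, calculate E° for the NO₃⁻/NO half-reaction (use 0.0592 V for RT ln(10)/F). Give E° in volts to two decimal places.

+0.96 V

E°cell = (0.0592/n)·log K = (0.0592/6)(174.3) = +1.720 V.
Since NO₃⁻/NO is the cathode and Zn²⁺/Zn the anode, E°cell = E°(NO₃⁻/NO) − E°(Zn²⁺/Zn).
So E°(NO₃⁻/NO) = E°cell + E°(Zn²⁺/Zn) = +1.720 + (-0.76) = +0.96 V.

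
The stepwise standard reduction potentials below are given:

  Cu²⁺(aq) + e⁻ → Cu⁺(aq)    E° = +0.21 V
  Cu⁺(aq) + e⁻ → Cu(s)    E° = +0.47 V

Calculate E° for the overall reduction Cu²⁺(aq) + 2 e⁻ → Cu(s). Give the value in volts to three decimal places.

Standard free energies of sequential steps add: ΔG°₃ = ΔG°₁ + ΔG°₂, so n₃E°₃ = n₁E°₁ + n₂E°₂.
E°₃ = (1×+0.21 + 1×+0.47) / 2 = (+0.680) / 2 = +0.340 V.

+0.340 V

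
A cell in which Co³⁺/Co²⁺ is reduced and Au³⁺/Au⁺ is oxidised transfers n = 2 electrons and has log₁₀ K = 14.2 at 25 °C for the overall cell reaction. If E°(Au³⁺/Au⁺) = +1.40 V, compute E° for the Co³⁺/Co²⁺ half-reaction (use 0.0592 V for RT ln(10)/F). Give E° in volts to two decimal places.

+1.82 V

E°cell = (0.0592/n)·log K = (0.0592/2)(14.2) = +0.420 V.
Since Co³⁺/Co²⁺ is the cathode and Au³⁺/Au⁺ the anode, E°cell = E°(Co³⁺/Co²⁺) − E°(Au³⁺/Au⁺).
So E°(Co³⁺/Co²⁺) = E°cell + E°(Au³⁺/Au⁺) = +0.420 + (+1.40) = +1.82 V.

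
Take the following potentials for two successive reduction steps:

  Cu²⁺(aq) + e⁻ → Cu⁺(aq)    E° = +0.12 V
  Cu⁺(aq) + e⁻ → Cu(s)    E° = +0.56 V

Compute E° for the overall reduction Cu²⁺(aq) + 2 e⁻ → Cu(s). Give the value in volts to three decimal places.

+0.340 V

Standard free energies of sequential steps add: ΔG°₃ = ΔG°₁ + ΔG°₂, so n₃E°₃ = n₁E°₁ + n₂E°₂.
E°₃ = (1×+0.12 + 1×+0.56) / 2 = (+0.680) / 2 = +0.340 V.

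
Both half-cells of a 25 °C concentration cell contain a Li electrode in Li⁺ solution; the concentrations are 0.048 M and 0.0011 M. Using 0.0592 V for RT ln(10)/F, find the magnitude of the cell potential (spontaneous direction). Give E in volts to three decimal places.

+0.097 V

For a concentration cell E°cell = 0. The 0.048 M side is the cathode (reduction is favoured where [Li⁺] is higher).
With n = 1, E = −(0.0592/1) log([Li⁺]ₐₙ/[Li⁺]꜀ₐₜ) = −(0.0592/1) log(0.0011/0.048) = −(0.0592/1)(-1.640) = +0.097 V.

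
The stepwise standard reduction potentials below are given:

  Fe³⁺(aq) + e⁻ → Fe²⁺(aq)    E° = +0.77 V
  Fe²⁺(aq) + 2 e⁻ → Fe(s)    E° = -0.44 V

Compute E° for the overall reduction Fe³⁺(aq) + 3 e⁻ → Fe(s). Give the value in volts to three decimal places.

-0.037 V

Adding the free-energy changes (−nFE°) of the two steps gives −n₃FE°₃ = −n₁FE°₁ − n₂FE°₂.
E°₃ = (1×+0.77 + 2×-0.44) / 3 = (-0.110) / 3 = -0.037 V.
Simply averaging or adding the two E° values would be wrong; the electron-weighted sum is required.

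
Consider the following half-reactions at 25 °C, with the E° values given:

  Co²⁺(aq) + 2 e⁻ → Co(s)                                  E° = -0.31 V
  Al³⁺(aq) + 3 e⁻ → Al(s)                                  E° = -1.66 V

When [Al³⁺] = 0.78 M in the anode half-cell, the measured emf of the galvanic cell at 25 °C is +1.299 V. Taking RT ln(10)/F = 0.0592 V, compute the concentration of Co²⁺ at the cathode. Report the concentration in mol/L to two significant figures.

Co²⁺/Co is the cathode, Al³⁺/Al the anode: E°cell = +1.35 V, n = 6.
Overall reaction: 3 Co²⁺(aq) + 2 Al(s) → 3 Co(s) + 2 Al³⁺(aq); Q = [Al³⁺]^2/[Co²⁺]^3.
From E = E° − (0.0592/n) log Q: log Q = (E° − E)·n/0.0592 = (+1.35 − (+1.299))·6/0.0592 = 5.1689.
So 3·log[Co²⁺] = 2·log(0.78) − log Q = -0.2158 − (5.1689) = -5.3847; log[Co²⁺] = -5.3847 / 3 = -1.7949; [Co²⁺] = 10^(-1.7949) ≈ 0.016 M.

0.016 M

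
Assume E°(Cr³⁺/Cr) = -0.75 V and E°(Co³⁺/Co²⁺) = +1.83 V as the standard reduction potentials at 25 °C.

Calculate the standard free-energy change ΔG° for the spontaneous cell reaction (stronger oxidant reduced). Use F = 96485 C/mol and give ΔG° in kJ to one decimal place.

-746.8 kJ

Co³⁺/Co²⁺ (E° = +1.83 V) is the cathode; Cr³⁺/Cr (E° = -0.75 V) is the anode, so E°cell = +2.58 V.
Balancing electrons gives n = 3 (lcm of 1 and 3).
ΔG° = −nFE° = −(3)(96485)(+2.58) = -746,794 J = -746.8 kJ.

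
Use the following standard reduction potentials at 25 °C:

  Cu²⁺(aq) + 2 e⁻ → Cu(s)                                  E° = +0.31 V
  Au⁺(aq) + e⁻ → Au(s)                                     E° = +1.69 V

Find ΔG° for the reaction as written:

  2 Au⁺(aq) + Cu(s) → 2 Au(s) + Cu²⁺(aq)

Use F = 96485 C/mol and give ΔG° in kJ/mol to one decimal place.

As written, Au⁺/Au is reduced (cathode) and Cu²⁺/Cu is oxidised (anode), so E°cell = (+1.69) − (+0.31) = +1.38 V.
Balancing electrons gives n = 2.
ΔG° = −nFE° = −(2)(96485)(+1.38) = -266,299 J = -266.3 kJ/mol.

-266.3 kJ/mol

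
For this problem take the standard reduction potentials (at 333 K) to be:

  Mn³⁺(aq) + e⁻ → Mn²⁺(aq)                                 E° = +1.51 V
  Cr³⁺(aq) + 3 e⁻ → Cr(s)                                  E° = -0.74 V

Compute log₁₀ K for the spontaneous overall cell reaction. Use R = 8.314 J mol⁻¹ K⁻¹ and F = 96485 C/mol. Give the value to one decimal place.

102.2

Cathode: Mn³⁺/Mn²⁺; anode: Cr³⁺/Cr. E°cell = (+1.51) − (-0.74) = +2.25 V, with n = 3.
ΔG° = −nFE° = −RT ln K, so ln K = nFE°/(RT) = (3)(96485)(+2.25) / ((8.314)(333)) = 235.239.
log₁₀ K = 235.239 / ln 10 = 102.2.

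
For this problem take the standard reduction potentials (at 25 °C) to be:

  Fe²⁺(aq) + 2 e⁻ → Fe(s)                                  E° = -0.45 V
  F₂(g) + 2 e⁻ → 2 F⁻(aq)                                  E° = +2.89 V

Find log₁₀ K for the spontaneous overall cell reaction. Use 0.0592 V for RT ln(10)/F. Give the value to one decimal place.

112.8

Cathode: F₂/F⁻; anode: Fe²⁺/Fe. E°cell = +3.34 V, n = 2.
log K = nE°cell / 0.0592 = (2)(+3.34) / 0.0592 = 112.8.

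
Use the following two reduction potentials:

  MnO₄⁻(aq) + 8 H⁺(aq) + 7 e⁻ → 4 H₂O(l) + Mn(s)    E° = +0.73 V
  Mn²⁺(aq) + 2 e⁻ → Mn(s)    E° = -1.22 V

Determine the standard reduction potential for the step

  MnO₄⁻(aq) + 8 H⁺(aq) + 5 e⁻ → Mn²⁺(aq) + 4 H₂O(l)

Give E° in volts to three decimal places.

Sequential free energies add, so n₃E°₃ = n₁E°₁ + n₂E°₂.
With n₃ = 7, and the known step contributing 2×(-1.22) V, the unknown satisfies 5·E° = 7×(+0.73) − 2×(-1.22) = +7.550.
E° = +7.550 / 5 = +1.510 V.

+1.510 V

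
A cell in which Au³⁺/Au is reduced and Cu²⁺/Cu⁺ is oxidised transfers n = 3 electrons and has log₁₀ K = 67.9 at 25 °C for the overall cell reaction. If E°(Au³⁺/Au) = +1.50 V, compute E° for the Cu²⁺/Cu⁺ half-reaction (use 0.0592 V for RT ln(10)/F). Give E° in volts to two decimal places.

E°cell = (0.0592/n)·log K = (0.0592/3)(67.9) = +1.340 V.
Since Au³⁺/Au is the cathode and Cu²⁺/Cu⁺ the anode, E°cell = E°(Au³⁺/Au) − E°(Cu²⁺/Cu⁺).
So E°(Cu²⁺/Cu⁺) = E°(Au³⁺/Au) − E°cell = (+1.50) − (+1.340) = +0.16 V.

+0.16 V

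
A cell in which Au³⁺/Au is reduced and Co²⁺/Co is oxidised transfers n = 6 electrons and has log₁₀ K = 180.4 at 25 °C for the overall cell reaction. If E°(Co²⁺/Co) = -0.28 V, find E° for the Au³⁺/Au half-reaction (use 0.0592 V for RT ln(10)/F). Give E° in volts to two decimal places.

+1.50 V

E°cell = (0.0592/n)·log K = (0.0592/6)(180.4) = +1.780 V.
Since Au³⁺/Au is the cathode and Co²⁺/Co the anode, E°cell = E°(Au³⁺/Au) − E°(Co²⁺/Co).
So E°(Au³⁺/Au) = E°cell + E°(Co²⁺/Co) = +1.780 + (-0.28) = +1.50 V.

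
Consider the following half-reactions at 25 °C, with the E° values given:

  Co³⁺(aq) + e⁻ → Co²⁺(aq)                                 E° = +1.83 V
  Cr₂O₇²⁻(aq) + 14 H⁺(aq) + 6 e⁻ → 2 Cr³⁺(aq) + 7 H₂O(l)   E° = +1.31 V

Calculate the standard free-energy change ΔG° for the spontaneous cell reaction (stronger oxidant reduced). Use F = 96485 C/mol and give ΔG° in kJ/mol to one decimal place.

-301.0 kJ/mol

Co³⁺/Co²⁺ (E° = +1.83 V) is the cathode; Cr₂O₇²⁻/Cr³⁺ (E° = +1.31 V) is the anode, so E°cell = +0.52 V.
Balancing electrons gives n = 6 (lcm of 1 and 6).
ΔG° = −nFE° = −(6)(96485)(+0.52) = -301,033 J = -301.0 kJ/mol.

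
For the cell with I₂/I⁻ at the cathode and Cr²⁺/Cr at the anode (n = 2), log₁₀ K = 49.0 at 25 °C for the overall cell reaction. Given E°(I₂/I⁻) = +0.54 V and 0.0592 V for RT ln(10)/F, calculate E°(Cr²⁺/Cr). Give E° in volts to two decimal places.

-0.91 V

E°cell = (0.0592/n)·log K = (0.0592/2)(49.0) = +1.450 V.
Since I₂/I⁻ is the cathode and Cr²⁺/Cr the anode, E°cell = E°(I₂/I⁻) − E°(Cr²⁺/Cr).
So E°(Cr²⁺/Cr) = E°(I₂/I⁻) − E°cell = (+0.54) − (+1.450) = -0.91 V.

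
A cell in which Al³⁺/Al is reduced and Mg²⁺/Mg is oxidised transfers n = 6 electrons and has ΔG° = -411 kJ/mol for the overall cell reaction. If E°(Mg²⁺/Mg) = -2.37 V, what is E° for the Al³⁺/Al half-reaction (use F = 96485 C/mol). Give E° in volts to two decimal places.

E°cell = −ΔG°/(nF) = −(-411×10³)/((6)(96485)) = +0.710 V.
Since Al³⁺/Al is the cathode and Mg²⁺/Mg the anode, E°cell = E°(Al³⁺/Al) − E°(Mg²⁺/Mg).
So E°(Al³⁺/Al) = E°cell + E°(Mg²⁺/Mg) = +0.710 + (-2.37) = -1.66 V.

-1.66 V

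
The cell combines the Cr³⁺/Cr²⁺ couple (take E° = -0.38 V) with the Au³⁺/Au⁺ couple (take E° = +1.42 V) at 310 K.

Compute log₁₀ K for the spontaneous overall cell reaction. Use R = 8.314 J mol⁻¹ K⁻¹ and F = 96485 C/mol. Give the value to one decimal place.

Cathode: Au³⁺/Au⁺; anode: Cr³⁺/Cr²⁺. E°cell = (+1.42) − (-0.38) = +1.80 V, with n = 2.
ΔG° = −nFE° = −RT ln K, so ln K = nFE°/(RT) = (2)(96485)(+1.80) / ((8.314)(310)) = 134.769.
log₁₀ K = 134.769 / ln 10 = 58.5.

58.5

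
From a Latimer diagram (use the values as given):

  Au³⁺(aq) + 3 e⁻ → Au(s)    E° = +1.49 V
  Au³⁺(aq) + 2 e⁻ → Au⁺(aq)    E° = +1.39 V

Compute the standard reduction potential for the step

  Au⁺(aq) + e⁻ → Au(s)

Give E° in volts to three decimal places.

Sequential free energies add, so n₃E°₃ = n₁E°₁ + n₂E°₂.
With n₃ = 3, and the known step contributing 2×(+1.39) V, the unknown satisfies 1·E° = 3×(+1.49) − 2×(+1.39) = +1.690.
E° = +1.690 / 1 = +1.690 V.

+1.690 V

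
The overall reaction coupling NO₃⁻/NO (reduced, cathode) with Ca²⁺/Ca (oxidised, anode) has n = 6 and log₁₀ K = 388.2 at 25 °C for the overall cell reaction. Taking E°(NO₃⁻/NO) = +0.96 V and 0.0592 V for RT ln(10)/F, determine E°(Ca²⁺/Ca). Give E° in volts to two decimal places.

-2.87 V

E°cell = (0.0592/n)·log K = (0.0592/6)(388.2) = +3.830 V.
Since NO₃⁻/NO is the cathode and Ca²⁺/Ca the anode, E°cell = E°(NO₃⁻/NO) − E°(Ca²⁺/Ca).
So E°(Ca²⁺/Ca) = E°(NO₃⁻/NO) − E°cell = (+0.96) − (+3.830) = -2.87 V.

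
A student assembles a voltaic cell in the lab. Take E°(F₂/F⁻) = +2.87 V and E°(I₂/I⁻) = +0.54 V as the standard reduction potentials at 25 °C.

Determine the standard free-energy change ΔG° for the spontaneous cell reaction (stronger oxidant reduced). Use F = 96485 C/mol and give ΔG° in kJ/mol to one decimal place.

-449.6 kJ/mol

F₂/F⁻ (E° = +2.87 V) is the cathode; I₂/I⁻ (E° = +0.54 V) is the anode, so E°cell = +2.33 V.
Balancing electrons gives n = 2 (lcm of 2 and 2).
ΔG° = −nFE° = −(2)(96485)(+2.33) = -449,620 J = -449.6 kJ/mol.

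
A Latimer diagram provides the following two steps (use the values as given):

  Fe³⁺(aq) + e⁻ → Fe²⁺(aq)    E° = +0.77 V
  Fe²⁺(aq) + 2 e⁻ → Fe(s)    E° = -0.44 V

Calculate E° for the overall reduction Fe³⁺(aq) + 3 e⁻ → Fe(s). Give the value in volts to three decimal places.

-0.037 V

Standard free energies of sequential steps add: ΔG°₃ = ΔG°₁ + ΔG°₂, so n₃E°₃ = n₁E°₁ + n₂E°₂.
E°₃ = (1×+0.77 + 2×-0.44) / 3 = (-0.110) / 3 = -0.037 V.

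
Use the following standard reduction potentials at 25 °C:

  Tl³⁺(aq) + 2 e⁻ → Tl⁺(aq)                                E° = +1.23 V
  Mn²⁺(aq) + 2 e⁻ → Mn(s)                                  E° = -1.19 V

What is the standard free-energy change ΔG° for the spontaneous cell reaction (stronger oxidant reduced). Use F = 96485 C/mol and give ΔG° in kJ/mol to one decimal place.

Tl³⁺/Tl⁺ (E° = +1.23 V) is the cathode; Mn²⁺/Mn (E° = -1.19 V) is the anode, so E°cell = +2.42 V.
Balancing electrons gives n = 2 (lcm of 2 and 2).
ΔG° = −nFE° = −(2)(96485)(+2.42) = -466,987 J = -467.0 kJ/mol.

-467.0 kJ/mol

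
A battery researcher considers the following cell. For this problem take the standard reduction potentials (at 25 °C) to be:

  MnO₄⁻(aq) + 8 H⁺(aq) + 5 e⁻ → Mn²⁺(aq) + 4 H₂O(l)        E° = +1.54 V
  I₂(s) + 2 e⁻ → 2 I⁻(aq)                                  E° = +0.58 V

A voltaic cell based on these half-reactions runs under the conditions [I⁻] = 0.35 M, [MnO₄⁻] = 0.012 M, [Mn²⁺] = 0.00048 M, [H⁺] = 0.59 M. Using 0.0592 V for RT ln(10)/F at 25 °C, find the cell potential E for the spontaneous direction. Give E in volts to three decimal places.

+0.928 V

MnO₄⁻/Mn²⁺ is the cathode (higher E°), I₂/I⁻ the anode: E°cell = +1.54 − (+0.58) = +0.96 V, n = 10.
Overall: 2 MnO₄⁻(aq) + 16 H⁺(aq) + 10 I⁻(aq) → 2 Mn²⁺(aq) + 8 H₂O(l) + 5 I₂(s)
Q = [Mn²⁺]^2 / ([MnO₄⁻]^2·[H⁺]^16·[I⁻]^10); log Q = 5.430.
E = E° − (0.0592/n) log Q = +0.96 − (0.0592/10)(5.430) = +0.928 V.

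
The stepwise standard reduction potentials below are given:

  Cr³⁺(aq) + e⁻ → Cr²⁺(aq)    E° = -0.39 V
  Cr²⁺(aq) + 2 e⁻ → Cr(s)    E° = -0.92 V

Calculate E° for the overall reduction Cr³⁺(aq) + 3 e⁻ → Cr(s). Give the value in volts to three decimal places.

Since ΔG° = −nFE° is additive over sequential reductions, n₃E°₃ = n₁E°₁ + n₂E°₂.
E°₃ = (1×-0.39 + 2×-0.92) / 3 = (-2.230) / 3 = -0.743 V.

-0.743 V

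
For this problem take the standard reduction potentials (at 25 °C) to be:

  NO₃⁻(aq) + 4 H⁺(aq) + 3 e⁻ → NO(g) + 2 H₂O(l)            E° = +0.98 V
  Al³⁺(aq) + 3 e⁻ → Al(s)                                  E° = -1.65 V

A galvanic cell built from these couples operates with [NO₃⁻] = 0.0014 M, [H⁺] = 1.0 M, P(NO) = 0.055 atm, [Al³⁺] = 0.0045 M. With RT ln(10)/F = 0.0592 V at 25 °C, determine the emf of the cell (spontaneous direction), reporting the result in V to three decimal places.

NO₃⁻/NO is the cathode (higher E°), Al³⁺/Al the anode: E°cell = +0.98 − (-1.65) = +2.63 V, n = 3.
Overall: NO₃⁻(aq) + 4 H⁺(aq) + Al(s) → NO(g) + 2 H₂O(l) + Al³⁺(aq)
Q = P(NO)·[Al³⁺] / ([NO₃⁻]·[H⁺]^4); log Q = -0.753.
E = E° − (0.0592/n) log Q = +2.63 − (0.0592/3)(-0.753) = +2.645 V.

+2.645 V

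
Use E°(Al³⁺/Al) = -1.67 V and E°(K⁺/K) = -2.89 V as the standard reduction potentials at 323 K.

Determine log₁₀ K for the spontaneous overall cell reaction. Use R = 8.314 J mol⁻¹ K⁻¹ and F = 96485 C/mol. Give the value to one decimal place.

57.1

Cathode: Al³⁺/Al; anode: K⁺/K. E°cell = (-1.67) − (-2.89) = +1.22 V, with n = 3.
ΔG° = −nFE° = −RT ln K, so ln K = nFE°/(RT) = (3)(96485)(+1.22) / ((8.314)(323)) = 131.501.
log₁₀ K = 131.501 / ln 10 = 57.1.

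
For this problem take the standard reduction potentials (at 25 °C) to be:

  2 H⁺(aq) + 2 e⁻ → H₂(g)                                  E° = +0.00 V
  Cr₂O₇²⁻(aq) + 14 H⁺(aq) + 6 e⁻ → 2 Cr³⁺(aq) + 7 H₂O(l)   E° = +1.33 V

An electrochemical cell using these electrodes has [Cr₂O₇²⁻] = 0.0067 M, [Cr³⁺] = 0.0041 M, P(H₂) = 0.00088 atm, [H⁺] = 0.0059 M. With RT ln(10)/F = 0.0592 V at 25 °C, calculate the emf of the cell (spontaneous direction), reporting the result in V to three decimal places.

+1.089 V

Cr₂O₇²⁻/Cr³⁺ is the cathode (higher E°), H⁺/H₂ the anode: E°cell = +1.33 − (+0.00) = +1.33 V, n = 6.
Overall: Cr₂O₇²⁻(aq) + 8 H⁺(aq) + 3 H₂(g) → 2 Cr³⁺(aq) + 7 H₂O(l)
Q = [Cr³⁺]^2 / ([Cr₂O₇²⁻]·[H⁺]^8·P(H₂)^3); log Q = 24.399.
E = E° − (0.0592/n) log Q = +1.33 − (0.0592/6)(24.399) = +1.089 V.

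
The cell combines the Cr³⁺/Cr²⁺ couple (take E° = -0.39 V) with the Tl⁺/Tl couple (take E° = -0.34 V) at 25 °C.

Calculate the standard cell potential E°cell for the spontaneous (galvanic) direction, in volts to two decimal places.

The Tl⁺/Tl couple has the higher reduction potential, so it is the cathode; Cr³⁺/Cr²⁺ is oxidised at the anode.
E°cell = E°(cathode) − E°(anode) = (-0.34) − (-0.39) = +0.05 V.

+0.05 V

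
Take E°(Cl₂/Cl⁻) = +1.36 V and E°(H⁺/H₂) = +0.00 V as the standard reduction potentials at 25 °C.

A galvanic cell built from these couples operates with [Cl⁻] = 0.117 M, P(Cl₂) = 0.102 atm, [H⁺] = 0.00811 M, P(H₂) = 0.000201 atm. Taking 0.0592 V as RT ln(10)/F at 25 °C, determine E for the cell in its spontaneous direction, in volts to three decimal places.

Cl₂/Cl⁻ is the cathode (higher E°), H⁺/H₂ the anode: E°cell = +1.36 − (+0.00) = +1.36 V, n = 2.
Overall: Cl₂(g) + H₂(g) → 2 Cl⁻(aq) + 2 H⁺(aq)
Q = [Cl⁻]^2·[H⁺]^2 / (P(Cl₂)·P(H₂)); log Q = -1.357.
E = E° − (0.0592/n) log Q = +1.36 − (0.0592/2)(-1.357) = +1.400 V.

+1.400 V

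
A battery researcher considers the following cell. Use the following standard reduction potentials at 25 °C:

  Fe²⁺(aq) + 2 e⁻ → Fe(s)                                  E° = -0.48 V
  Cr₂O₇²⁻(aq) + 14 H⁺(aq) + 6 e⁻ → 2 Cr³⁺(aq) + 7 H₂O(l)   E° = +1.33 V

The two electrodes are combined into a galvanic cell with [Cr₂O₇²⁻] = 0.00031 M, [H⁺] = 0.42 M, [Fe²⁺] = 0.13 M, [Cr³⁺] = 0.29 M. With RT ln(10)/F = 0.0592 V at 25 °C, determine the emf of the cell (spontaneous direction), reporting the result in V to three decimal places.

Cr₂O₇²⁻/Cr³⁺ is the cathode (higher E°), Fe²⁺/Fe the anode: E°cell = +1.33 − (-0.48) = +1.81 V, n = 6.
Overall: Cr₂O₇²⁻(aq) + 14 H⁺(aq) + 3 Fe(s) → 2 Cr³⁺(aq) + 7 H₂O(l) + 3 Fe²⁺(aq)
Q = [Cr³⁺]^2·[Fe²⁺]^3 / ([Cr₂O₇²⁻]·[H⁺]^14); log Q = 5.050.
E = E° − (0.0592/n) log Q = +1.81 − (0.0592/6)(5.050) = +1.760 V.

+1.760 V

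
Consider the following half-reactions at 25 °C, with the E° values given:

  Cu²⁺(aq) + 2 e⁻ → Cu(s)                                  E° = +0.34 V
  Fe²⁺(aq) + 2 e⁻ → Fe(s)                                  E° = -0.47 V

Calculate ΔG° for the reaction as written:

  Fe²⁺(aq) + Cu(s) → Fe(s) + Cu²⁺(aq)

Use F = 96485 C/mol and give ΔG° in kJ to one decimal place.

+156.3 kJ

As written, Fe²⁺/Fe is reduced (cathode) and Cu²⁺/Cu is oxidised (anode), so E°cell = (-0.47) − (+0.34) = -0.81 V.
Balancing electrons gives n = 2.
ΔG° = −nFE° = −(2)(96485)(-0.81) = 156,306 J = +156.3 kJ.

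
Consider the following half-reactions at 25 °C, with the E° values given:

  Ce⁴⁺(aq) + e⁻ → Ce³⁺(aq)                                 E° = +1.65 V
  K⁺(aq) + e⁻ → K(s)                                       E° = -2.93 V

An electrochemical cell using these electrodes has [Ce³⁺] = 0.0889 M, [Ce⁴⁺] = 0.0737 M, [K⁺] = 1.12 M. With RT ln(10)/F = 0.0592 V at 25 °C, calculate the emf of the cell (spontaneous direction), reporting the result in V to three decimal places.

Ce⁴⁺/Ce³⁺ is the cathode (higher E°), K⁺/K the anode: E°cell = +1.65 − (-2.93) = +4.58 V, n = 1.
Overall: Ce⁴⁺(aq) + K(s) → Ce³⁺(aq) + K⁺(aq)
Q = [Ce³⁺]·[K⁺] / ([Ce⁴⁺]); log Q = 0.131.
E = E° − (0.0592/n) log Q = +4.58 − (0.0592/1)(0.131) = +4.572 V.

+4.572 V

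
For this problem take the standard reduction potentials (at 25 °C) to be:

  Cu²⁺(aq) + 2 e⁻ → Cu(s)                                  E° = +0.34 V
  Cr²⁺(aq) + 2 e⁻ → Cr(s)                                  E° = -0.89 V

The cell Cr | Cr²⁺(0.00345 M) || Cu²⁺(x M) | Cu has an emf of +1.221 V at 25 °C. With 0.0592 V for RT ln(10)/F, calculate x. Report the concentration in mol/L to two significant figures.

0.0017 M

Cu²⁺/Cu is the cathode, Cr²⁺/Cr the anode: E°cell = +1.23 V, n = 2.
Overall reaction: Cu²⁺(aq) + Cr(s) → Cu(s) + Cr²⁺(aq); Q = [Cr²⁺]^1/[Cu²⁺]^1.
From E = E° − (0.0592/n) log Q: log Q = (E° − E)·n/0.0592 = (+1.23 − (+1.221))·2/0.0592 = 0.3041.
So 1·log[Cu²⁺] = 1·log(0.00345) − log Q = -2.4622 − (0.3041) = -2.7663; [Cu²⁺] = 10^(-2.7663) ≈ 0.0017 M.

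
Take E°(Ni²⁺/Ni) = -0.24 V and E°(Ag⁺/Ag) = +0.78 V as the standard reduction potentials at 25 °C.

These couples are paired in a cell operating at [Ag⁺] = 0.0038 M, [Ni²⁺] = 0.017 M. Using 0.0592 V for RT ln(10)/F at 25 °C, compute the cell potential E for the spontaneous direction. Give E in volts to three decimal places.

+0.929 V

Ag⁺/Ag is the cathode (higher E°), Ni²⁺/Ni the anode: E°cell = +0.78 − (-0.24) = +1.02 V, n = 2.
Overall: 2 Ag⁺(aq) + Ni(s) → 2 Ag(s) + Ni²⁺(aq)
Q = [Ni²⁺] / ([Ag⁺]^2); log Q = 3.071.
E = E° − (0.0592/n) log Q = +1.02 − (0.0592/2)(3.071) = +0.929 V.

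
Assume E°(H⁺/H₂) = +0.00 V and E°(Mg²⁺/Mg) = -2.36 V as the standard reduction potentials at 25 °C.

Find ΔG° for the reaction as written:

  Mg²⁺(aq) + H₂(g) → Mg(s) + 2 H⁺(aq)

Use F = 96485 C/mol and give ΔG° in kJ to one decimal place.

As written, Mg²⁺/Mg is reduced (cathode) and H⁺/H₂ is oxidised (anode), so E°cell = (-2.36) − (+0.00) = -2.36 V.
Balancing electrons gives n = 2.
ΔG° = −nFE° = −(2)(96485)(-2.36) = 455,409 J = +455.4 kJ.

+455.4 kJ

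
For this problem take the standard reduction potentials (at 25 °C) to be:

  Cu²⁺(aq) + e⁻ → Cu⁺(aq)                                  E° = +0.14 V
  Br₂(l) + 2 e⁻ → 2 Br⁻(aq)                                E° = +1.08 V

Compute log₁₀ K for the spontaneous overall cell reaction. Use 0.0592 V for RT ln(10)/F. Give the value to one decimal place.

31.8

Cathode: Br₂/Br⁻; anode: Cu²⁺/Cu⁺. E°cell = +0.94 V, n = 2.
log K = nE°cell / 0.0592 = (2)(+0.94) / 0.0592 = 31.8.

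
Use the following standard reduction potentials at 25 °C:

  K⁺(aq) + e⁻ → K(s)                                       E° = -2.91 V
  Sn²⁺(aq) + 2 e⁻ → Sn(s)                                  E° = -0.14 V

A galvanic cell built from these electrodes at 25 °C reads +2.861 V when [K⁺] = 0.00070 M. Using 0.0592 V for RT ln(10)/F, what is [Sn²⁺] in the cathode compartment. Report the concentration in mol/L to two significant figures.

0.00058 M

Sn²⁺/Sn is the cathode, K⁺/K the anode: E°cell = +2.77 V, n = 2.
Overall reaction: Sn²⁺(aq) + 2 K(s) → Sn(s) + 2 K⁺(aq); Q = [K⁺]^2/[Sn²⁺]^1.
From E = E° − (0.0592/n) log Q: log Q = (E° − E)·n/0.0592 = (+2.77 − (+2.861))·2/0.0592 = -3.0743.
So 1·log[Sn²⁺] = 2·log(0.0007) − log Q = -6.3098 − (-3.0743) = -3.2355; [Sn²⁺] = 10^(-3.2355) ≈ 0.00058 M.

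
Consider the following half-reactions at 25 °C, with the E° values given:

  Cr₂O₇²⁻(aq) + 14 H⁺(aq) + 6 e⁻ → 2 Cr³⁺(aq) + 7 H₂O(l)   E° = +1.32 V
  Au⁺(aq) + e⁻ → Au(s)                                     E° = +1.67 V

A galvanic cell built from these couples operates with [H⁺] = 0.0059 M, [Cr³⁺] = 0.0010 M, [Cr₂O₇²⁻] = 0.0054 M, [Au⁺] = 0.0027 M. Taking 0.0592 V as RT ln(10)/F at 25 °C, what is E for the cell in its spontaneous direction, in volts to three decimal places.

Au⁺/Au is the cathode (higher E°), Cr₂O₇²⁻/Cr³⁺ the anode: E°cell = +1.67 − (+1.32) = +0.35 V, n = 6.
Overall: 6 Au⁺(aq) + 2 Cr³⁺(aq) + 7 H₂O(l) → 6 Au(s) + Cr₂O₇²⁻(aq) + 14 H⁺(aq)
Q = [Cr₂O₇²⁻]·[H⁺]^14 / ([Au⁺]^6·[Cr³⁺]^2); log Q = -12.064.
E = E° − (0.0592/n) log Q = +0.35 − (0.0592/6)(-12.064) = +0.469 V.

+0.469 V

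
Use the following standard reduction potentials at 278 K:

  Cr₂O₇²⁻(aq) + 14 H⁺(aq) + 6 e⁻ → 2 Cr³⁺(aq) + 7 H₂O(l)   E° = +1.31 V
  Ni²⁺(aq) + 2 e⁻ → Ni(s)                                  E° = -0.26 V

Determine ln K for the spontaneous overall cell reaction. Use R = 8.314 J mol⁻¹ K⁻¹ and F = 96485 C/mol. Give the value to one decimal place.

393.2

Cathode: Cr₂O₇²⁻/Cr³⁺; anode: Ni²⁺/Ni. E°cell = (+1.31) − (-0.26) = +1.57 V, with n = 6.
ΔG° = −nFE° = −RT ln K, so ln K = nFE°/(RT) = (6)(96485)(+1.57) / ((8.314)(278)) = 393.238.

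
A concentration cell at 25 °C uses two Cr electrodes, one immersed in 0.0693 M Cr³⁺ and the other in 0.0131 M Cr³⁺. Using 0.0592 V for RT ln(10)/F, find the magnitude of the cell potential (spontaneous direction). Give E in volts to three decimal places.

+0.014 V

For a concentration cell E°cell = 0. The 0.0693 M side is the cathode (reduction is favoured where [Cr³⁺] is higher).
With n = 3, E = −(0.0592/3) log([Cr³⁺]ₐₙ/[Cr³⁺]꜀ₐₜ) = −(0.0592/3) log(0.0131/0.0693) = −(0.0592/3)(-0.723) = +0.014 V.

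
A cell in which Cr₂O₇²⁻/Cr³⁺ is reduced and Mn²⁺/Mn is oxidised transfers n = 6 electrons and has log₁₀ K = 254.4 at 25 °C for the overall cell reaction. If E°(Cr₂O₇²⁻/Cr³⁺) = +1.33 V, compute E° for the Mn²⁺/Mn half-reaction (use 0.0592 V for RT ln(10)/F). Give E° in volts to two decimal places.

-1.18 V

E°cell = (0.0592/n)·log K = (0.0592/6)(254.4) = +2.510 V.
Since Cr₂O₇²⁻/Cr³⁺ is the cathode and Mn²⁺/Mn the anode, E°cell = E°(Cr₂O₇²⁻/Cr³⁺) − E°(Mn²⁺/Mn).
So E°(Mn²⁺/Mn) = E°(Cr₂O₇²⁻/Cr³⁺) − E°cell = (+1.33) − (+2.510) = -1.18 V.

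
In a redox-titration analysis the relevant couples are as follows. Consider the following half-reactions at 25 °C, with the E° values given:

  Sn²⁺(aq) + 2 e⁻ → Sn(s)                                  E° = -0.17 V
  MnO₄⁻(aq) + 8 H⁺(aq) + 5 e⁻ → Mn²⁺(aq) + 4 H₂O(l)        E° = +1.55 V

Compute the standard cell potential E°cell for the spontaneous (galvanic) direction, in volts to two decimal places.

+1.72 V

The MnO₄⁻/Mn²⁺ couple has the higher reduction potential, so it is the cathode; Sn²⁺/Sn is oxidised at the anode.
E°cell = E°(cathode) − E°(anode) = (+1.55) − (-0.17) = +1.72 V.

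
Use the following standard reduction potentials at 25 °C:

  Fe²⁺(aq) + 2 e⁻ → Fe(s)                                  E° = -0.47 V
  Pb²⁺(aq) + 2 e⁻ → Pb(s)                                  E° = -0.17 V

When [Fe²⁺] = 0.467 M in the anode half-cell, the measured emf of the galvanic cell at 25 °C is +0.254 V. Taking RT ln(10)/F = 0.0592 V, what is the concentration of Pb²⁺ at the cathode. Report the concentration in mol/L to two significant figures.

Pb²⁺/Pb is the cathode, Fe²⁺/Fe the anode: E°cell = +0.30 V, n = 2.
Overall reaction: Pb²⁺(aq) + Fe(s) → Pb(s) + Fe²⁺(aq); Q = [Fe²⁺]^1/[Pb²⁺]^1.
From E = E° − (0.0592/n) log Q: log Q = (E° − E)·n/0.0592 = (+0.30 − (+0.254))·2/0.0592 = 1.5541.
So 1·log[Pb²⁺] = 1·log(0.467) − log Q = -0.3307 − (1.5541) = -1.8848; [Pb²⁺] = 10^(-1.8848) ≈ 0.013 M.

0.013 M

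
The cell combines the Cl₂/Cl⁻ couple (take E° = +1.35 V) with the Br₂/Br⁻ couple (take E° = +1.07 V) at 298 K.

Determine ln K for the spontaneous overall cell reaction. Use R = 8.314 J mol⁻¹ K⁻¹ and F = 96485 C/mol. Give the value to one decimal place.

21.8

Cathode: Cl₂/Cl⁻; anode: Br₂/Br⁻. E°cell = (+1.35) − (+1.07) = +0.28 V, with n = 2.
ΔG° = −nFE° = −RT ln K, so ln K = nFE°/(RT) = (2)(96485)(+0.28) / ((8.314)(298)) = 21.808.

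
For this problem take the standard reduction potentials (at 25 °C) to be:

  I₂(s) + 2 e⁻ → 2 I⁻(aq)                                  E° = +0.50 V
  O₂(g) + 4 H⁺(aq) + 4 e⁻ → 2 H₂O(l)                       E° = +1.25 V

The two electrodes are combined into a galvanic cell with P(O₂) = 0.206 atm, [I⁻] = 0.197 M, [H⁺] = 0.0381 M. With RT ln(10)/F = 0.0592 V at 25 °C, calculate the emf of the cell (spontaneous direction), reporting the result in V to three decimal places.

+0.614 V

O₂/H₂O is the cathode (higher E°), I₂/I⁻ the anode: E°cell = +1.25 − (+0.50) = +0.75 V, n = 4.
Overall: O₂(g) + 4 H⁺(aq) + 4 I⁻(aq) → 2 H₂O(l) + 2 I₂(s)
Q = 1 / (P(O₂)·[H⁺]^4·[I⁻]^4); log Q = 9.185.
E = E° − (0.0592/n) log Q = +0.75 − (0.0592/4)(9.185) = +0.614 V.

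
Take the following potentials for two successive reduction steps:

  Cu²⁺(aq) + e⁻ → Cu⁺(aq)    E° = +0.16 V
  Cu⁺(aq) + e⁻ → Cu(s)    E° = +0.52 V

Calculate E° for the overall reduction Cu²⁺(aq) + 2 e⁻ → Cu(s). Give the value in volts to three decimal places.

Adding the free-energy changes (−nFE°) of the two steps gives −n₃FE°₃ = −n₁FE°₁ − n₂FE°₂.
E°₃ = (1×+0.16 + 1×+0.52) / 2 = (+0.680) / 2 = +0.340 V.

+0.340 V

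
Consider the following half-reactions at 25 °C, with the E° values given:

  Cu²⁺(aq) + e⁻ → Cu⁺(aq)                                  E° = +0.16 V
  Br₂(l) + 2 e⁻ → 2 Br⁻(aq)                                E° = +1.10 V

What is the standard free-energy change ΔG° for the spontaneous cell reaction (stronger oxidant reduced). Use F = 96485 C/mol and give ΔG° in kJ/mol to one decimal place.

Br₂/Br⁻ (E° = +1.10 V) is the cathode; Cu²⁺/Cu⁺ (E° = +0.16 V) is the anode, so E°cell = +0.94 V.
Balancing electrons gives n = 2 (lcm of 2 and 1).
ΔG° = −nFE° = −(2)(96485)(+0.94) = -181,392 J = -181.4 kJ/mol.

-181.4 kJ/mol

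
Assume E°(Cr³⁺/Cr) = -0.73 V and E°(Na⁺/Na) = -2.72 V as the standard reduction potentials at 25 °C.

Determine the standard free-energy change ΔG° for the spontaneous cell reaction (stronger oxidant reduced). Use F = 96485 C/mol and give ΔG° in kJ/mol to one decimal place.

Cr³⁺/Cr (E° = -0.73 V) is the cathode; Na⁺/Na (E° = -2.72 V) is the anode, so E°cell = +1.99 V.
Balancing electrons gives n = 3 (lcm of 3 and 1).
ΔG° = −nFE° = −(3)(96485)(+1.99) = -576,015 J = -576.0 kJ/mol.

-576.0 kJ/mol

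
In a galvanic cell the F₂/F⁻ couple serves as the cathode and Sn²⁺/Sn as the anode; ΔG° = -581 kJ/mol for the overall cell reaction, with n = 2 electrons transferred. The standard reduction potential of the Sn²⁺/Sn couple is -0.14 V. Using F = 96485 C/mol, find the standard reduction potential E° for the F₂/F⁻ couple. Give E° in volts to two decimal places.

+2.87 V

E°cell = −ΔG°/(nF) = −(-581×10³)/((2)(96485)) = +3.011 V.
Since F₂/F⁻ is the cathode and Sn²⁺/Sn the anode, E°cell = E°(F₂/F⁻) − E°(Sn²⁺/Sn).
So E°(F₂/F⁻) = E°cell + E°(Sn²⁺/Sn) = +3.011 + (-0.14) = +2.87 V.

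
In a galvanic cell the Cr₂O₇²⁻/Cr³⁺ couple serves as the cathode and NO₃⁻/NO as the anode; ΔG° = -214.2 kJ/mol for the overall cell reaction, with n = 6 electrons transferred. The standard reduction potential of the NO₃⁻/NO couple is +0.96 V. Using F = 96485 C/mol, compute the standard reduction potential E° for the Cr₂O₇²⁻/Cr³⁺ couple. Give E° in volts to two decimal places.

E°cell = −ΔG°/(nF) = −(-214.2×10³)/((6)(96485)) = +0.370 V.
Since Cr₂O₇²⁻/Cr³⁺ is the cathode and NO₃⁻/NO the anode, E°cell = E°(Cr₂O₇²⁻/Cr³⁺) − E°(NO₃⁻/NO).
So E°(Cr₂O₇²⁻/Cr³⁺) = E°cell + E°(NO₃⁻/NO) = +0.370 + (+0.96) = +1.33 V.

+1.33 V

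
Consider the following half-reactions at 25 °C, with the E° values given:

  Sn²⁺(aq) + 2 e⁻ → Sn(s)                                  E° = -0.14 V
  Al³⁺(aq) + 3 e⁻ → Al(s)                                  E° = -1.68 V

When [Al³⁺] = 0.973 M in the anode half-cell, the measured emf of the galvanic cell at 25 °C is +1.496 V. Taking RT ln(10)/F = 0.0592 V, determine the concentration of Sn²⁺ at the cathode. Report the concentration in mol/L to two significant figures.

0.032 M

Sn²⁺/Sn is the cathode, Al³⁺/Al the anode: E°cell = +1.54 V, n = 6.
Overall reaction: 3 Sn²⁺(aq) + 2 Al(s) → 3 Sn(s) + 2 Al³⁺(aq); Q = [Al³⁺]^2/[Sn²⁺]^3.
From E = E° − (0.0592/n) log Q: log Q = (E° − E)·n/0.0592 = (+1.54 − (+1.496))·6/0.0592 = 4.4595.
So 3·log[Sn²⁺] = 2·log(0.973) − log Q = -0.0238 − (4.4595) = -4.4833; log[Sn²⁺] = -4.4833 / 3 = -1.4944; [Sn²⁺] = 10^(-1.4944) ≈ 0.032 M.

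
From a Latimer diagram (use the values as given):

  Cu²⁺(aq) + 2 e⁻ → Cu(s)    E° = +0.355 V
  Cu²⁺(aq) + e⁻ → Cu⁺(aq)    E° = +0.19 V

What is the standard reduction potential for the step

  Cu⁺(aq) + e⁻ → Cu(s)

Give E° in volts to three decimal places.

+0.520 V

Sequential free energies add, so n₃E°₃ = n₁E°₁ + n₂E°₂.
With n₃ = 2, and the known step contributing 1×(+0.19) V, the unknown satisfies 1·E° = 2×(+0.355) − 1×(+0.19) = +0.520.
E° = +0.520 / 1 = +0.520 V.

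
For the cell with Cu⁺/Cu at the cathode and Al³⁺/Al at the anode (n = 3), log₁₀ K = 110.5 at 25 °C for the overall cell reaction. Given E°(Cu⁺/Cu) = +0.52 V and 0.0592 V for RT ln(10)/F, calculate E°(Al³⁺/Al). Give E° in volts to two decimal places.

-1.66 V

E°cell = (0.0592/n)·log K = (0.0592/3)(110.5) = +2.181 V.
Since Cu⁺/Cu is the cathode and Al³⁺/Al the anode, E°cell = E°(Cu⁺/Cu) − E°(Al³⁺/Al).
So E°(Al³⁺/Al) = E°(Cu⁺/Cu) − E°cell = (+0.52) − (+2.181) = -1.66 V.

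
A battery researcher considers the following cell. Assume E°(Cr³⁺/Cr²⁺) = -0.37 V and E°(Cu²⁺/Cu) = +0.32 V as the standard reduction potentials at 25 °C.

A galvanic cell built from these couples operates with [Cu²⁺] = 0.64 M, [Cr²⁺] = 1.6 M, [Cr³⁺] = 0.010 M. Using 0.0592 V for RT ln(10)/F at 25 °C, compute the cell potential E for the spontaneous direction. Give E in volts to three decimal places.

Cu²⁺/Cu is the cathode (higher E°), Cr³⁺/Cr²⁺ the anode: E°cell = +0.32 − (-0.37) = +0.69 V, n = 2.
Overall: Cu²⁺(aq) + 2 Cr²⁺(aq) → Cu(s) + 2 Cr³⁺(aq)
Q = [Cr³⁺]^2 / ([Cu²⁺]·[Cr²⁺]^2); log Q = -4.214.
E = E° − (0.0592/n) log Q = +0.69 − (0.0592/2)(-4.214) = +0.815 V.

+0.815 V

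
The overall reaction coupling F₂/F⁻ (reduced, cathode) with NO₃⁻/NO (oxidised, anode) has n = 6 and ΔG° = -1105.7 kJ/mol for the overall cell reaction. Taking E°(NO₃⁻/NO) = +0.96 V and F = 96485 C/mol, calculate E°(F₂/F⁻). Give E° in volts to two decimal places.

+2.87 V

E°cell = −ΔG°/(nF) = −(-1105.7×10³)/((6)(96485)) = +1.910 V.
Since F₂/F⁻ is the cathode and NO₃⁻/NO the anode, E°cell = E°(F₂/F⁻) − E°(NO₃⁻/NO).
So E°(F₂/F⁻) = E°cell + E°(NO₃⁻/NO) = +1.910 + (+0.96) = +2.87 V.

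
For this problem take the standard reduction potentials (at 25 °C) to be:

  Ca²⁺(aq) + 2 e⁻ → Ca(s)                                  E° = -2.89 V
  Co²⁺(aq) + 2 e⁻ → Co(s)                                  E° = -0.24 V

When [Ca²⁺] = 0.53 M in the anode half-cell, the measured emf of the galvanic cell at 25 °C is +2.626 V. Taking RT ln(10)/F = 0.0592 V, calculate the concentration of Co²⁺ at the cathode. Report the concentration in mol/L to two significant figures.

0.082 M

Co²⁺/Co is the cathode, Ca²⁺/Ca the anode: E°cell = +2.65 V, n = 2.
Overall reaction: Co²⁺(aq) + Ca(s) → Co(s) + Ca²⁺(aq); Q = [Ca²⁺]^1/[Co²⁺]^1.
From E = E° − (0.0592/n) log Q: log Q = (E° − E)·n/0.0592 = (+2.65 − (+2.626))·2/0.0592 = 0.8108.
So 1·log[Co²⁺] = 1·log(0.53) − log Q = -0.2757 − (0.8108) = -1.0865; [Co²⁺] = 10^(-1.0865) ≈ 0.082 M.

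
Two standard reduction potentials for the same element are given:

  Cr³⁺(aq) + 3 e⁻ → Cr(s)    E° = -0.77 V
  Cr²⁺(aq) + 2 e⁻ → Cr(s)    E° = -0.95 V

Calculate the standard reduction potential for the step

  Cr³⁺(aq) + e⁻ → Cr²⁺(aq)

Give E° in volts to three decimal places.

Sequential free energies add, so n₃E°₃ = n₁E°₁ + n₂E°₂.
With n₃ = 3, and the known step contributing 2×(-0.95) V, the unknown satisfies 1·E° = 3×(-0.77) − 2×(-0.95) = -0.410.
E° = -0.410 / 1 = -0.410 V.

-0.410 V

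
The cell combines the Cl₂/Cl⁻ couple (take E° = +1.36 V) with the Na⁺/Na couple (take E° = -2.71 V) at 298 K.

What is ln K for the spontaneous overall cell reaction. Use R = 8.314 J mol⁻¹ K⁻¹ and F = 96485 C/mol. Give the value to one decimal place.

Cathode: Cl₂/Cl⁻; anode: Na⁺/Na. E°cell = (+1.36) − (-2.71) = +4.07 V, with n = 2.
ΔG° = −nFE° = −RT ln K, so ln K = nFE°/(RT) = (2)(96485)(+4.07) / ((8.314)(298)) = 316.999.

317.0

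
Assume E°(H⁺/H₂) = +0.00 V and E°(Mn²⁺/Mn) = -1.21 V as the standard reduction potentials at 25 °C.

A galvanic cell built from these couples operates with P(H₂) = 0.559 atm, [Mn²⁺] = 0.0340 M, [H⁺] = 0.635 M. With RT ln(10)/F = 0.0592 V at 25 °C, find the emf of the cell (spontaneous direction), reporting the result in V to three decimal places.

+1.249 V

H⁺/H₂ is the cathode (higher E°), Mn²⁺/Mn the anode: E°cell = +0.00 − (-1.21) = +1.21 V, n = 2.
Overall: 2 H⁺(aq) + Mn(s) → H₂(g) + Mn²⁺(aq)
Q = P(H₂)·[Mn²⁺] / ([H⁺]^2); log Q = -1.327.
E = E° − (0.0592/n) log Q = +1.21 − (0.0592/2)(-1.327) = +1.249 V.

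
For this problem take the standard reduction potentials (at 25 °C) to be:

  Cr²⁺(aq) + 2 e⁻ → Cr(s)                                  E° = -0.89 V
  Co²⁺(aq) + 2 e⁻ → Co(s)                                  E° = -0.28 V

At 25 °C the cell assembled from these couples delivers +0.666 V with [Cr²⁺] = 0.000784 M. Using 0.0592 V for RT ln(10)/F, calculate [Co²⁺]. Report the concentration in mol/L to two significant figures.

Co²⁺/Co is the cathode, Cr²⁺/Cr the anode: E°cell = +0.61 V, n = 2.
Overall reaction: Co²⁺(aq) + Cr(s) → Co(s) + Cr²⁺(aq); Q = [Cr²⁺]^1/[Co²⁺]^1.
From E = E° − (0.0592/n) log Q: log Q = (E° − E)·n/0.0592 = (+0.61 − (+0.666))·2/0.0592 = -1.8919.
So 1·log[Co²⁺] = 1·log(0.000784) − log Q = -3.1057 − (-1.8919) = -1.2138; [Co²⁺] = 10^(-1.2138) ≈ 0.061 M.

0.061 M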